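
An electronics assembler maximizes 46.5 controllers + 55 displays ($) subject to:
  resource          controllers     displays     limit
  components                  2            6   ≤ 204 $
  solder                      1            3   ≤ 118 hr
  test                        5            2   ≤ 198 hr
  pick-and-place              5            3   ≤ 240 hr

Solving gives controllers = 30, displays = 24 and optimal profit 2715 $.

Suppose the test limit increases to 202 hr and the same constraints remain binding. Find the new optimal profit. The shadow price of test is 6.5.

Δb = 4, so new z* = 2715 + (6.5)·(4) = 2715 + 26 = 2741.

2741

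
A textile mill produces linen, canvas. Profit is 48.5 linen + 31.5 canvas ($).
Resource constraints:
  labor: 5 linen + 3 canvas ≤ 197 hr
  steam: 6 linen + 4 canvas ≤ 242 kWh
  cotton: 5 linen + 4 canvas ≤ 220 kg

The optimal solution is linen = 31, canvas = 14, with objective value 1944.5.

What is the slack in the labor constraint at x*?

0

labor used = 5·31 + 3·14 = 197; slack = 197 − 197 = 0.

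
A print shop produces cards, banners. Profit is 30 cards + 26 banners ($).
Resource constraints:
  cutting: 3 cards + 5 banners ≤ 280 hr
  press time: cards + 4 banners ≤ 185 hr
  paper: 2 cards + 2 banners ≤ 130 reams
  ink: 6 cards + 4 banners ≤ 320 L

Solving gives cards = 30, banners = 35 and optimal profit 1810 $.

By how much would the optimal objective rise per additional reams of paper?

Binding: paper and ink. Non-binding: cutting (15 unused), press time (15 unused).
Slack constraints have shadow price 0 (complementary slackness).
The binding rows give the dual system: 2·y_paper + 6·y_ink = 30 and 2·y_paper + 4·y_ink = 26.
Solving: y_paper = 9, y_ink = 2.
Shadow price of paper = 9.

9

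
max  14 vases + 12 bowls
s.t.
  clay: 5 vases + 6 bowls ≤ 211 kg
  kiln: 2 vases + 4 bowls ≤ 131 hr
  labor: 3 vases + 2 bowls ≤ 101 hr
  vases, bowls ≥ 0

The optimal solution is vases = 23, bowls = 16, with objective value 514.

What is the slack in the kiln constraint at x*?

kiln used = 2·23 + 4·16 = 110; slack = 131 − 110 = 21.

21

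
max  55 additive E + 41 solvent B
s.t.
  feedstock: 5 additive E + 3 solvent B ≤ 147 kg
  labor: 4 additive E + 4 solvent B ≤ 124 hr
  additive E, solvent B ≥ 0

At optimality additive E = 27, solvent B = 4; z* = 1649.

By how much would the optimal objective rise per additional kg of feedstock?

7

Check each constraint at x*: feedstock 147/147 (tight); labor 124/124 (tight).
The binding rows give the dual system: 5·y_feedstock + 4·y_labor = 55 and 3·y_feedstock + 4·y_labor = 41.
→ y_feedstock = 7 and y_labor = 5.
Shadow price of feedstock = 7.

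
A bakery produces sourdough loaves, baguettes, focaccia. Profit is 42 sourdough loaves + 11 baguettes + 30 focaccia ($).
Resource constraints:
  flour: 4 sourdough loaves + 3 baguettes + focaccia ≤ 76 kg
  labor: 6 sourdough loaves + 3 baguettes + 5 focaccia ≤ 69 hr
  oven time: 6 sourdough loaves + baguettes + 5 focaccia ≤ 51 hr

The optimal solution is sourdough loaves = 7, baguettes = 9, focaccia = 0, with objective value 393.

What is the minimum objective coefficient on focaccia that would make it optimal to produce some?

At the optimum: flour uses 55 of 76 (slack = 21); labor uses 69 of 69 (binding); oven time uses 51 of 51 (binding).
Slack constraints have shadow price 0 (complementary slackness).
From A_Bᵀ y = c: 6·y_labor + 6·y_oven time = 42; 3·y_labor + 1·y_oven time = 11.
Solving: y_labor = 2, y_oven time = 5.
focaccia enters the basis when its profit ≥ yᵀa₃ = 2·5 + 5·5 = 35.

35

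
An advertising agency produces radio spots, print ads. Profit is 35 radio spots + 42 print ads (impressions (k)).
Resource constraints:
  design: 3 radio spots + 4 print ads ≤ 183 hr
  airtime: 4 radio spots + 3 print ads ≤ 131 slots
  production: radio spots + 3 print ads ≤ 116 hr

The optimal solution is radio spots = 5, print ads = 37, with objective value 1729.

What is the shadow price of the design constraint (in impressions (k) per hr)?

0

Check each constraint at x*: design 163/183 (slack 20); airtime 131/131 (tight); production 116/116 (tight).
By complementary slackness, y = 0 for the non-binding constraint.
Dual feasibility on the basic columns requires 4·y_airtime + 1·y_production = 35, 3·y_airtime + 3·y_production = 42.
Solving: y_airtime = 7, y_production = 7.
Shadow price of design = 0.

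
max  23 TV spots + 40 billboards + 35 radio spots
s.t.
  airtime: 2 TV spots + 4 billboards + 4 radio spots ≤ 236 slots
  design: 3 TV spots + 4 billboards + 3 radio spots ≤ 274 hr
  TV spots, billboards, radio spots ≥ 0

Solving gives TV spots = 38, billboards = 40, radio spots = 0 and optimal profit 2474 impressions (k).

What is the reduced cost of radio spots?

-2

Both airtime and design are binding at x*.
The binding rows give the dual system: 2·y_airtime + 3·y_design = 23 and 4·y_airtime + 4·y_design = 40.
This yields shadow prices y_airtime = 7, y_design = 3.
Reduced cost of radio spots: c₃ − yᵀa₃ = 35 − (7·4 + 3·3) = 35 − 37 = -2.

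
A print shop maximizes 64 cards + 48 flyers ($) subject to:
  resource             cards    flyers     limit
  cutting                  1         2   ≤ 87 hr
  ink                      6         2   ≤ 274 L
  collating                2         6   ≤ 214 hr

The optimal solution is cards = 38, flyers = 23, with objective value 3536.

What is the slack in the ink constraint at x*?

0

ink used = 6·38 + 2·23 = 274; slack = 274 − 274 = 0.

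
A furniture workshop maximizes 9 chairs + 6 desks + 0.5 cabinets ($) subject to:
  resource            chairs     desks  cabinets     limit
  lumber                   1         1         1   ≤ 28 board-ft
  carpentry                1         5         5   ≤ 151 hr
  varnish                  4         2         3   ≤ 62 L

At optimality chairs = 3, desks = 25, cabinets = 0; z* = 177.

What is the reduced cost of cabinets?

Binding: lumber and varnish. Non-binding: carpentry (23 unused).
By complementary slackness, y = 0 for the non-binding constraint.
Dual feasibility on the basic columns requires 1·y_lumber + 4·y_varnish = 9, 1·y_lumber + 2·y_varnish = 6.
This yields shadow prices y_lumber = 3, y_varnish = 1.5.
Reduced cost of cabinets: c₃ − yᵀa₃ = 0.5 − (3·1 + 1.5·3) = 0.5 − 7.5 = -7.

-7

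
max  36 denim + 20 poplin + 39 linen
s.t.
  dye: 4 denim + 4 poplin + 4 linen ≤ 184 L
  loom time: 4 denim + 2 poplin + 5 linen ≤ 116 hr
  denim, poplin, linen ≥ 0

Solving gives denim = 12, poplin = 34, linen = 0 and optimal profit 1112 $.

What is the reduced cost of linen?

At the optimum: dye uses 184 of 184 (binding); loom time uses 116 of 116 (binding).
Dual feasibility on the basic columns requires 4·y_dye + 4·y_loom time = 36, 4·y_dye + 2·y_loom time = 20.
This yields shadow prices y_dye = 1, y_loom time = 8.
Reduced cost of linen: c₃ − yᵀa₃ = 39 − (1·4 + 8·5) = 39 − 44 = -5.

-5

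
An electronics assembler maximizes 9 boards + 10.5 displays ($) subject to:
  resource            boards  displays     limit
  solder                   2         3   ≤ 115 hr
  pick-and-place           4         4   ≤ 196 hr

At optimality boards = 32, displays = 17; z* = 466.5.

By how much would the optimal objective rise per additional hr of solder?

1.5

Both solder and pick-and-place are binding at x*.
From A_Bᵀ y = c: 2·y_solder + 4·y_pick-and-place = 9; 3·y_solder + 4·y_pick-and-place = 10.5.
→ y_solder = 1.5 and y_pick-and-place = 1.5.
Shadow price of solder = 1.5.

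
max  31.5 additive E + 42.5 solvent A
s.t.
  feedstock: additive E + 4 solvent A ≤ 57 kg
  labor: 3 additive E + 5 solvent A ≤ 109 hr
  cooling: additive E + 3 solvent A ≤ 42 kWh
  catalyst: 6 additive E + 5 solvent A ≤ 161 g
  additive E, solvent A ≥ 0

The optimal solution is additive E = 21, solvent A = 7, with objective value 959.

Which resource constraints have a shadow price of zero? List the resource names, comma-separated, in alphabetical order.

feedstock, labor

feedstock: 49/57 (slack 8)
labor: 98/109 (slack 11)
cooling: 42/42 (binding)
catalyst: 161/161 (binding)
By complementary slackness, a constraint with positive slack has shadow price 0 → feedstock, labor.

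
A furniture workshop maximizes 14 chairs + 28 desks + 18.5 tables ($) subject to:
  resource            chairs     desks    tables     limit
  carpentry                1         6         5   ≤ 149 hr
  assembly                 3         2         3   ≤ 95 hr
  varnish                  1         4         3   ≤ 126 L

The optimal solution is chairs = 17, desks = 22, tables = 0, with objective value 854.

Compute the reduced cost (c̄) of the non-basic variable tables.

At the optimum: carpentry uses 149 of 149 (binding); assembly uses 95 of 95 (binding); varnish uses 105 of 126 (slack = 21).
By complementary slackness, y = 0 for the non-binding constraint.
From A_Bᵀ y = c: 1·y_carpentry + 3·y_assembly = 14; 6·y_carpentry + 2·y_assembly = 28.
→ y_carpentry = 3.5 and y_assembly = 3.5.
Reduced cost of tables: c₃ − yᵀa₃ = 18.5 − (3.5·5 + 3.5·3) = 18.5 − 28 = -9.5.

-9.5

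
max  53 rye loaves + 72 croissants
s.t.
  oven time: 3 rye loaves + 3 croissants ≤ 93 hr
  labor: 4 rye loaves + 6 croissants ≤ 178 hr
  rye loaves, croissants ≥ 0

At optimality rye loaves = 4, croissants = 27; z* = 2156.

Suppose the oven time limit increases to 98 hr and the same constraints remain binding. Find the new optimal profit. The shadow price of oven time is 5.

Δb = 5, so new z* = 2156 + (5)·(5) = 2156 + 25 = 2181.

2181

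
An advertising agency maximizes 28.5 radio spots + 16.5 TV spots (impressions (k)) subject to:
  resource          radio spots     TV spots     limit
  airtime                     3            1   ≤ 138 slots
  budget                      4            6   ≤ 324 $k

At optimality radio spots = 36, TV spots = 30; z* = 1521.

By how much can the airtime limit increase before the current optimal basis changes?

105

Binding constraints: airtime, budget. The basis is B = [[3,1],[4,6]] with det 14.
Per unit increase in airtime, x* moves by d = (0.4286, -0.2857).
The basis stays optimal until TV spots reaches 0; allowable increase = 105 slots.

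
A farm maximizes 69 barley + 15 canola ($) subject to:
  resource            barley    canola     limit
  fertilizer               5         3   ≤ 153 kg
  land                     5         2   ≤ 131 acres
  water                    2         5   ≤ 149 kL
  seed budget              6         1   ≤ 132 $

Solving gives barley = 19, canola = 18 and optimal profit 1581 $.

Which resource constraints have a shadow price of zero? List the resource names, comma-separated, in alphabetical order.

fertilizer: 149/153 (slack 4)
land: 131/131 (binding)
water: 128/149 (slack 21)
seed budget: 132/132 (binding)
By complementary slackness, a constraint with positive slack has shadow price 0 → fertilizer, water.

fertilizer, water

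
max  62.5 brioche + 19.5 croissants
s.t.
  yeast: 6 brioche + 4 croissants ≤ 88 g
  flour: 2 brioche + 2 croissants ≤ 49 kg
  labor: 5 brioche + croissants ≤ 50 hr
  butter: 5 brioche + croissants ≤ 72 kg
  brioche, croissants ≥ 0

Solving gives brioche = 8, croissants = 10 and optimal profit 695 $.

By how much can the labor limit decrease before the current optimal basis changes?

28

Binding constraints: yeast, labor. The basis is B = [[6,4],[5,1]] with det -14.
Per unit decrease in labor, x* moves by d = (-0.2857, 0.4286).
The basis stays optimal until brioche reaches 0; allowable decrease = 28 hr.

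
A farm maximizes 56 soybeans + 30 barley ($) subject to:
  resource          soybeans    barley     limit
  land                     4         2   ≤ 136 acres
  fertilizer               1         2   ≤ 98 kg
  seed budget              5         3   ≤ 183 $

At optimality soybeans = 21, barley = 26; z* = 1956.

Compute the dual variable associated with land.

Binding: land and seed budget. Non-binding: fertilizer (25 unused).
By complementary slackness, y = 0 for the non-binding constraint.
From A_Bᵀ y = c: 4·y_land + 5·y_seed budget = 56; 2·y_land + 3·y_seed budget = 30.
This yields shadow prices y_land = 9, y_seed budget = 4.
Shadow price of land = 9.

9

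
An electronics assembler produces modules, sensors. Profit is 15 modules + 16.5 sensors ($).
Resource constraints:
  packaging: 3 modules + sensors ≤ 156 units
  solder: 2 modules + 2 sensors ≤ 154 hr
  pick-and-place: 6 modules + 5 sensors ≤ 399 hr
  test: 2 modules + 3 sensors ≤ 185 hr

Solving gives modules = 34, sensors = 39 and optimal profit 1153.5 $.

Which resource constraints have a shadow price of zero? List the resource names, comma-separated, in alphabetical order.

packaging, solder

packaging: 141/156 (slack 15)
solder: 146/154 (slack 8)
pick-and-place: 399/399 (binding)
test: 185/185 (binding)
By complementary slackness, a constraint with positive slack has shadow price 0 → packaging, solder.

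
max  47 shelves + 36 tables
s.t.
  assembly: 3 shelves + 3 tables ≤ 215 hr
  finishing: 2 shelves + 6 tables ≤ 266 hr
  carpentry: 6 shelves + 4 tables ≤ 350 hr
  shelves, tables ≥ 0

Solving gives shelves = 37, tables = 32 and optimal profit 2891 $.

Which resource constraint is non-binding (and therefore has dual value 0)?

assembly: 207/215 (slack 8)
finishing: 266/266 (binding)
carpentry: 350/350 (binding)
By complementary slackness, a constraint with positive slack has shadow price 0 → assembly.

assembly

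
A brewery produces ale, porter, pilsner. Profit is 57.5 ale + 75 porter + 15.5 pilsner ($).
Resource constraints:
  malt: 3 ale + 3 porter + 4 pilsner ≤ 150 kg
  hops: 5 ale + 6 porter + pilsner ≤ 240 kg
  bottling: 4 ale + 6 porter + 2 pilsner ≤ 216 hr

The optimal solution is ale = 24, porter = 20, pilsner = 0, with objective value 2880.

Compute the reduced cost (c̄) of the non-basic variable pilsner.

Check each constraint at x*: malt 132/150 (slack 18); hops 240/240 (tight); bottling 216/216 (tight).
Since malt is not tight, its dual is 0.
The binding rows give the dual system: 5·y_hops + 4·y_bottling = 57.5 and 6·y_hops + 6·y_bottling = 75.
This yields shadow prices y_hops = 7.5, y_bottling = 5.
Reduced cost of pilsner: c₃ − yᵀa₃ = 15.5 − (7.5·1 + 5·2) = 15.5 − 17.5 = -2.

-2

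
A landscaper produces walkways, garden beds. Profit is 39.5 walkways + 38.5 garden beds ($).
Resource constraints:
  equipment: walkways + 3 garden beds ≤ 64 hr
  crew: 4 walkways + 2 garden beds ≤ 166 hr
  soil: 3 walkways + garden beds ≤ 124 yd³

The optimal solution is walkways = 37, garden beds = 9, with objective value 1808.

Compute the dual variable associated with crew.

8

At the optimum: equipment uses 64 of 64 (binding); crew uses 166 of 166 (binding); soil uses 120 of 124 (slack = 4).
By complementary slackness, y = 0 for the non-binding constraint.
From A_Bᵀ y = c: 1·y_equipment + 4·y_crew = 39.5; 3·y_equipment + 2·y_crew = 38.5.
This yields shadow prices y_equipment = 7.5, y_crew = 8.
Shadow price of crew = 8.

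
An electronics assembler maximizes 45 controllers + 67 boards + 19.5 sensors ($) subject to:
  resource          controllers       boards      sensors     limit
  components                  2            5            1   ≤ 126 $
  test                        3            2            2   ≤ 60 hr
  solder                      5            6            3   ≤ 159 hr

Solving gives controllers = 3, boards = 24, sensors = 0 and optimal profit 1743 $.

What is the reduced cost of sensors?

-6.5

Check each constraint at x*: components 126/126 (tight); test 57/60 (slack 3); solder 159/159 (tight).
By complementary slackness, y = 0 for the non-binding constraint.
From A_Bᵀ y = c: 2·y_components + 5·y_solder = 45; 5·y_components + 6·y_solder = 67.
This yields shadow prices y_components = 5, y_solder = 7.
Reduced cost of sensors: c₃ − yᵀa₃ = 19.5 − (5·1 + 7·3) = 19.5 − 26 = -6.5.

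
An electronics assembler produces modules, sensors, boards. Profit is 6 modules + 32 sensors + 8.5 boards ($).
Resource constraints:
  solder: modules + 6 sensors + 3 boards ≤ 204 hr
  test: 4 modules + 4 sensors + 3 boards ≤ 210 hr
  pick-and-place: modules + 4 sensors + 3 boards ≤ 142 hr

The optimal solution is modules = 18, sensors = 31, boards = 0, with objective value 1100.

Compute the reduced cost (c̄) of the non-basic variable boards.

-9.5

Binding: solder and pick-and-place. Non-binding: test (14 unused).
By complementary slackness, y = 0 for the non-binding constraint.
Dual feasibility on the basic columns requires 1·y_solder + 1·y_pick-and-place = 6, 6·y_solder + 4·y_pick-and-place = 32.
→ y_solder = 4 and y_pick-and-place = 2.
Reduced cost of boards: c₃ − yᵀa₃ = 8.5 − (4·3 + 2·3) = 8.5 − 18 = -9.5.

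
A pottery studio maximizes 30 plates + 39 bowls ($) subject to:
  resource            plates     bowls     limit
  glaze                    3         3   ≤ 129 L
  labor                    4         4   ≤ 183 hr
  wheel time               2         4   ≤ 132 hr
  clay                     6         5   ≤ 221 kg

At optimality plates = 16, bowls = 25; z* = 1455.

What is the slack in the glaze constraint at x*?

6

glaze used = 3·16 + 3·25 = 123; slack = 129 − 123 = 6.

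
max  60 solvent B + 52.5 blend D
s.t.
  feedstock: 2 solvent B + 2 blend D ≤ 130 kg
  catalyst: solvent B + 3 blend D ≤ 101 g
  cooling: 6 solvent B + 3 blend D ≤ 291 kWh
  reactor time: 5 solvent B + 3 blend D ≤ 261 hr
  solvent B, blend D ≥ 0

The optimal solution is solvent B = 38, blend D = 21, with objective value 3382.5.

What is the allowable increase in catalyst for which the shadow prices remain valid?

30

Binding constraints: catalyst, cooling. The basis is B = [[1,3],[6,3]] with det -15.
Per unit increase in catalyst, x* moves by d = (-0.2, 0.4).
The basis stays optimal until feedstock becomes binding; allowable increase = 30 g.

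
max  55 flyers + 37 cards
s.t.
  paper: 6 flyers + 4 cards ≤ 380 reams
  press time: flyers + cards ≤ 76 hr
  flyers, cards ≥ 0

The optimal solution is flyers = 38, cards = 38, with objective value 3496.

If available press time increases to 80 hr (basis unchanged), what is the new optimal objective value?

3500

At the optimum: paper uses 380 of 380 (binding); press time uses 76 of 76 (binding).
From A_Bᵀ y = c: 6·y_paper + 1·y_press time = 55; 4·y_paper + 1·y_press time = 37.
→ y_paper = 9 and y_press time = 1.
Δz = y_press time·Δb = 1 × (4) = 4, so new z* = 3496 + 4 = 3500.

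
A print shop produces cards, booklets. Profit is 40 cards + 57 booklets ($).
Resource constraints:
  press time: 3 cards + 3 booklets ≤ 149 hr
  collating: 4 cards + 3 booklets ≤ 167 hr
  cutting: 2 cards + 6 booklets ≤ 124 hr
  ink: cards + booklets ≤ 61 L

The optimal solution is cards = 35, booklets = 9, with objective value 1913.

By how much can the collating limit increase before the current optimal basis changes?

Binding constraints: collating, cutting. The basis is B = [[4,3],[2,6]] with det 18.
Per unit increase in collating, x* moves by d = (0.3333, -0.1111).
The basis stays optimal until press time becomes binding; allowable increase = 25.5 hr.

25.5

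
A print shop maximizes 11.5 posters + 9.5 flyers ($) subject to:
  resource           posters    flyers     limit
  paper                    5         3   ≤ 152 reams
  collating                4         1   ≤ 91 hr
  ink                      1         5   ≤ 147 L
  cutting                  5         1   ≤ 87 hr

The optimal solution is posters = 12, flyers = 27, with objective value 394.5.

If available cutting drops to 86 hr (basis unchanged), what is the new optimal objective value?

At the optimum: paper uses 141 of 152 (slack = 11); collating uses 75 of 91 (slack = 16); ink uses 147 of 147 (binding); cutting uses 87 of 87 (binding).
Since paper, collating are not tight, their duals are 0.
The binding rows give the dual system: 1·y_ink + 5·y_cutting = 11.5 and 5·y_ink + 1·y_cutting = 9.5.
→ y_ink = 1.5 and y_cutting = 2.
Δz = y_cutting·Δb = 2 × (-1) = -2, so new z* = 394.5 − 2 = 392.5.

392.5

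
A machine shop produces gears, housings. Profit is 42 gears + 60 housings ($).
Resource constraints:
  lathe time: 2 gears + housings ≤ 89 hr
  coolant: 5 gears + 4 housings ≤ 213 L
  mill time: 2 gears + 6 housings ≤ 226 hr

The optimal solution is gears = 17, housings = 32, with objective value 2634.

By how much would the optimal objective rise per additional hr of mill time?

6

Check each constraint at x*: lathe time 66/89 (slack 23); coolant 213/213 (tight); mill time 226/226 (tight).
By complementary slackness, y = 0 for the non-binding constraint.
The binding rows give the dual system: 5·y_coolant + 2·y_mill time = 42 and 4·y_coolant + 6·y_mill time = 60.
This yields shadow prices y_coolant = 6, y_mill time = 6.
Shadow price of mill time = 6.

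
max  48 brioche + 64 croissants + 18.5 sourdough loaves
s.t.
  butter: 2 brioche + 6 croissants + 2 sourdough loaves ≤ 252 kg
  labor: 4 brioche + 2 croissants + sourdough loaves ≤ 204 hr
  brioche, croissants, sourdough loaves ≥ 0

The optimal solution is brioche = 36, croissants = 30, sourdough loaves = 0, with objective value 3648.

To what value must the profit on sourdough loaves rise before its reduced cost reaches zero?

24

Both butter and labor are binding at x*.
The binding rows give the dual system: 2·y_butter + 4·y_labor = 48 and 6·y_butter + 2·y_labor = 64.
Solving: y_butter = 8, y_labor = 8.
sourdough loaves enters the basis when its profit ≥ yᵀa₃ = 8·2 + 8·1 = 24.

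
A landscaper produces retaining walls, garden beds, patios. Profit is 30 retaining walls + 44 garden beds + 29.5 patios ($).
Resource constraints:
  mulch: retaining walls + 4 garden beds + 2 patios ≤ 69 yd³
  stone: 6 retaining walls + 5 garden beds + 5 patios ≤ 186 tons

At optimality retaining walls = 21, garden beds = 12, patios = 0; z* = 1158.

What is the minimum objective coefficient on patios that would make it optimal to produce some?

32

Check each constraint at x*: mulch 69/69 (tight); stone 186/186 (tight).
The binding rows give the dual system: 1·y_mulch + 6·y_stone = 30 and 4·y_mulch + 5·y_stone = 44.
This yields shadow prices y_mulch = 6, y_stone = 4.
patios enters the basis when its profit ≥ yᵀa₃ = 6·2 + 4·5 = 32.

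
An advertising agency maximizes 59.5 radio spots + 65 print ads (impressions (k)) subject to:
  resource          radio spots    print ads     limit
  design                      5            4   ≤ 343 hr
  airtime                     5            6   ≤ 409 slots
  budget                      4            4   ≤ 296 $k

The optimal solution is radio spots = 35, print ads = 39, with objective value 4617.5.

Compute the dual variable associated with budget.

Check each constraint at x*: design 331/343 (slack 12); airtime 409/409 (tight); budget 296/296 (tight).
Since design is not tight, its dual is 0.
Dual feasibility on the basic columns requires 5·y_airtime + 4·y_budget = 59.5, 6·y_airtime + 4·y_budget = 65.
Solving: y_airtime = 5.5, y_budget = 8.
Shadow price of budget = 8.

8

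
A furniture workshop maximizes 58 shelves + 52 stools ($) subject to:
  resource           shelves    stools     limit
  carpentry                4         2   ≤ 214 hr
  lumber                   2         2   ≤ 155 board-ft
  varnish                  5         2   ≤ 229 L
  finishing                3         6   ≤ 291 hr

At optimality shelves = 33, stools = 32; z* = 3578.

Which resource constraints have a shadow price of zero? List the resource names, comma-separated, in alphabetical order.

carpentry, lumber

carpentry: 196/214 (slack 18)
lumber: 130/155 (slack 25)
varnish: 229/229 (binding)
finishing: 291/291 (binding)
By complementary slackness, a constraint with positive slack has shadow price 0 → carpentry, lumber.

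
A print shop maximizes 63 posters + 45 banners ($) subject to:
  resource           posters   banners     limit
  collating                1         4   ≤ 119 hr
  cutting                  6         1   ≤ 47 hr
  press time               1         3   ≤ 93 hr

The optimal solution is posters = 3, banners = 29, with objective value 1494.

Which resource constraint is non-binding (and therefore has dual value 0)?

collating: 119/119 (binding)
cutting: 47/47 (binding)
press time: 90/93 (slack 3)
By complementary slackness, a constraint with positive slack has shadow price 0 → press time.

press time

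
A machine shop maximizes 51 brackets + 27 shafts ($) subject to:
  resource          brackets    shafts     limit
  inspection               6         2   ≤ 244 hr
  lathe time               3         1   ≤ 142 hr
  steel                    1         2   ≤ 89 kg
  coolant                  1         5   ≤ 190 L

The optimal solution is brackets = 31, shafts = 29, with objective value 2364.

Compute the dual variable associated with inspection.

7.5

Binding: inspection and steel. Non-binding: lathe time (20 unused), coolant (14 unused).
Since lathe time, coolant are not tight, their duals are 0.
The binding rows give the dual system: 6·y_inspection + 1·y_steel = 51 and 2·y_inspection + 2·y_steel = 27.
This yields shadow prices y_inspection = 7.5, y_steel = 6.
Shadow price of inspection = 7.5.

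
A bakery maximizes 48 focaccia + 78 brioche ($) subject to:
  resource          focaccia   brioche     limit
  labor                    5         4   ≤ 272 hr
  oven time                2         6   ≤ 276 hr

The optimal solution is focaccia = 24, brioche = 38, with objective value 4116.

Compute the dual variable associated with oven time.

At the optimum: labor uses 272 of 272 (binding); oven time uses 276 of 276 (binding).
Dual feasibility on the basic columns requires 5·y_labor + 2·y_oven time = 48, 4·y_labor + 6·y_oven time = 78.
This yields shadow prices y_labor = 6, y_oven time = 9.
Shadow price of oven time = 9.

9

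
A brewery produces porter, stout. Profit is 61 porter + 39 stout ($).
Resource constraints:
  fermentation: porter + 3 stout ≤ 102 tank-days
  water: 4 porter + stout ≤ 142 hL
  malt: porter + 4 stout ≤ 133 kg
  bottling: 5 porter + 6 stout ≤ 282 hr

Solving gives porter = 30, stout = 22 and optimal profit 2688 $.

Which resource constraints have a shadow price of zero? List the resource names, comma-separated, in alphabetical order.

fermentation: 96/102 (slack 6)
water: 142/142 (binding)
malt: 118/133 (slack 15)
bottling: 282/282 (binding)
By complementary slackness, a constraint with positive slack has shadow price 0 → fermentation, malt.

fermentation, malt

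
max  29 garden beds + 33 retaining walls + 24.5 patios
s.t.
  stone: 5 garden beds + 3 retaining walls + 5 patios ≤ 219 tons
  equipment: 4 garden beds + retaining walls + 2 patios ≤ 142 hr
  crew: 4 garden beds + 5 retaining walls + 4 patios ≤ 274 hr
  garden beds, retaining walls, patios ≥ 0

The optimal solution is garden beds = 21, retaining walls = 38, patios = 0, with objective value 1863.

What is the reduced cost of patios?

At the optimum: stone uses 219 of 219 (binding); equipment uses 122 of 142 (slack = 20); crew uses 274 of 274 (binding).
Slack constraints have shadow price 0 (complementary slackness).
Dual feasibility on the basic columns requires 5·y_stone + 4·y_crew = 29, 3·y_stone + 5·y_crew = 33.
Solving: y_stone = 1, y_crew = 6.
Reduced cost of patios: c₃ − yᵀa₃ = 24.5 − (1·5 + 6·4) = 24.5 − 29 = -4.5.

-4.5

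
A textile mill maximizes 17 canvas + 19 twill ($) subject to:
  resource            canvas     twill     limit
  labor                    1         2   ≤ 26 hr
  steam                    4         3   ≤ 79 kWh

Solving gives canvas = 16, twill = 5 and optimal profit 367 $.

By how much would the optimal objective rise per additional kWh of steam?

3

At the optimum: labor uses 26 of 26 (binding); steam uses 79 of 79 (binding).
From A_Bᵀ y = c: 1·y_labor + 4·y_steam = 17; 2·y_labor + 3·y_steam = 19.
This yields shadow prices y_labor = 5, y_steam = 3.
Shadow price of steam = 3.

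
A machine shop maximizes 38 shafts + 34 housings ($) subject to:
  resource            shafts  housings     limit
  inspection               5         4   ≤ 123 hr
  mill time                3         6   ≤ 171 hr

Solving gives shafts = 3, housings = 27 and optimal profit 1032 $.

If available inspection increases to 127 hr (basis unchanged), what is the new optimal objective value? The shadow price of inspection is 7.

1060

Δb = 4, so new z* = 1032 + (7)·(4) = 1032 + 28 = 1060.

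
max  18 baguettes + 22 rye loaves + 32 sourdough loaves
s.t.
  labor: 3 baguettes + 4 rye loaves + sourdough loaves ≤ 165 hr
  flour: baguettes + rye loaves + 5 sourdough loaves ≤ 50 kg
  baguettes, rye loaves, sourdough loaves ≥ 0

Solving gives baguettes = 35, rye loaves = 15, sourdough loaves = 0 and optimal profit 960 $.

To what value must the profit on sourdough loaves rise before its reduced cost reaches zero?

34

Both labor and flour are binding at x*.
The binding rows give the dual system: 3·y_labor + 1·y_flour = 18 and 4·y_labor + 1·y_flour = 22.
→ y_labor = 4 and y_flour = 6.
sourdough loaves enters the basis when its profit ≥ yᵀa₃ = 4·1 + 6·5 = 34.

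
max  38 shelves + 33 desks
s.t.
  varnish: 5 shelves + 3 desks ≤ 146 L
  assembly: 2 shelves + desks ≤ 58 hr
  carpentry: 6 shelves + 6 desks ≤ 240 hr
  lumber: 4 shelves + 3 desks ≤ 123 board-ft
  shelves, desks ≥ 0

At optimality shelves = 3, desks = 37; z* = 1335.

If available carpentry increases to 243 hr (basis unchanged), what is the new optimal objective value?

1344

At the optimum: varnish uses 126 of 146 (slack = 20); assembly uses 43 of 58 (slack = 15); carpentry uses 240 of 240 (binding); lumber uses 123 of 123 (binding).
Since varnish, assembly are not tight, their duals are 0.
The binding rows give the dual system: 6·y_carpentry + 4·y_lumber = 38 and 6·y_carpentry + 3·y_lumber = 33.
→ y_carpentry = 3 and y_lumber = 5.
Δz = y_carpentry·Δb = 3 × (3) = 9, so new z* = 1335 + 9 = 1344.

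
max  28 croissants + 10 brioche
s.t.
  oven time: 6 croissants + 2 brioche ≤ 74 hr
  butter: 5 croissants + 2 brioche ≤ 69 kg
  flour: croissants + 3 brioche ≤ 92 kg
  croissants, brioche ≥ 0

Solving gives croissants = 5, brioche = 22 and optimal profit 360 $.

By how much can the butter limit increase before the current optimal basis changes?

Binding constraints: oven time, butter. The basis is B = [[6,2],[5,2]] with det 2.
Per unit increase in butter, x* moves by d = (-1, 3).
The basis stays optimal until flour becomes binding; allowable increase = 2.625 kg.

2.625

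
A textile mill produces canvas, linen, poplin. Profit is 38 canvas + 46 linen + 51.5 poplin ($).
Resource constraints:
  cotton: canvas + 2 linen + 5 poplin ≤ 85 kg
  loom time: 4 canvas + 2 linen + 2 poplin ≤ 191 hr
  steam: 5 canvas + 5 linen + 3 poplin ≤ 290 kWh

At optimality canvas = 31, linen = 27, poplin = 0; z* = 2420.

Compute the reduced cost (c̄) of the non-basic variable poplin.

Check each constraint at x*: cotton 85/85 (tight); loom time 178/191 (slack 13); steam 290/290 (tight).
Since loom time is not tight, its dual is 0.
The binding rows give the dual system: 1·y_cotton + 5·y_steam = 38 and 2·y_cotton + 5·y_steam = 46.
→ y_cotton = 8 and y_steam = 6.
Reduced cost of poplin: c₃ − yᵀa₃ = 51.5 − (8·5 + 6·3) = 51.5 − 58 = -6.5.

-6.5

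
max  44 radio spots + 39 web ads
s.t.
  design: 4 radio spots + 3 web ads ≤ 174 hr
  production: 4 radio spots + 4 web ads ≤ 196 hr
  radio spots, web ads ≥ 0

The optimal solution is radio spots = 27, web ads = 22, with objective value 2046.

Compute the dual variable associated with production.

6

Check each constraint at x*: design 174/174 (tight); production 196/196 (tight).
Dual feasibility on the basic columns requires 4·y_design + 4·y_production = 44, 3·y_design + 4·y_production = 39.
→ y_design = 5 and y_production = 6.
Shadow price of production = 6.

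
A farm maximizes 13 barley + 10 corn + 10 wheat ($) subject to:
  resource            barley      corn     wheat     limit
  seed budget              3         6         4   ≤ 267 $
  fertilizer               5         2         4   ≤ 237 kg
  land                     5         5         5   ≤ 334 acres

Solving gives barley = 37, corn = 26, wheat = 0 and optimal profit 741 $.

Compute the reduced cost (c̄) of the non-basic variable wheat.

-2

At the optimum: seed budget uses 267 of 267 (binding); fertilizer uses 237 of 237 (binding); land uses 315 of 334 (slack = 19).
By complementary slackness, y = 0 for the non-binding constraint.
The binding rows give the dual system: 3·y_seed budget + 5·y_fertilizer = 13 and 6·y_seed budget + 2·y_fertilizer = 10.
→ y_seed budget = 1 and y_fertilizer = 2.
Reduced cost of wheat: c₃ − yᵀa₃ = 10 − (1·4 + 2·4) = 10 − 12 = -2.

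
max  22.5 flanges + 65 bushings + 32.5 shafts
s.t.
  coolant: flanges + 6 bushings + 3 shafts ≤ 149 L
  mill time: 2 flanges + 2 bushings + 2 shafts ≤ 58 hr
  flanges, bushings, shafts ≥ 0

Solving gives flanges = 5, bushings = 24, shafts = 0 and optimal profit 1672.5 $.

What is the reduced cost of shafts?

At the optimum: coolant uses 149 of 149 (binding); mill time uses 58 of 58 (binding).
The binding rows give the dual system: 1·y_coolant + 2·y_mill time = 22.5 and 6·y_coolant + 2·y_mill time = 65.
This yields shadow prices y_coolant = 8.5, y_mill time = 7.
Reduced cost of shafts: c₃ − yᵀa₃ = 32.5 − (8.5·3 + 7·2) = 32.5 − 39.5 = -7.

-7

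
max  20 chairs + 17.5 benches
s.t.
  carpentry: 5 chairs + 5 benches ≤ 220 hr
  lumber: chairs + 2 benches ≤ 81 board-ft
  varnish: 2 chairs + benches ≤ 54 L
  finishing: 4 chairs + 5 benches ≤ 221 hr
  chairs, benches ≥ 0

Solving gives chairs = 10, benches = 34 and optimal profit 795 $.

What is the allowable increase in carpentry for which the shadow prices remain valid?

Binding constraints: carpentry, varnish. The basis is B = [[5,5],[2,1]] with det -5.
Per unit increase in carpentry, x* moves by d = (-0.2, 0.4).
The basis stays optimal until lumber becomes binding; allowable increase = 5 hr.

5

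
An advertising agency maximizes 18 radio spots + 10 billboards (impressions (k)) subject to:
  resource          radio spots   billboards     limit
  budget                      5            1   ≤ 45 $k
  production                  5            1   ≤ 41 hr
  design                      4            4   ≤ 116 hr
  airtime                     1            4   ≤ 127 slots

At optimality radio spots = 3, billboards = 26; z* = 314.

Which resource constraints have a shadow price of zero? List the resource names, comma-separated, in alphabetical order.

budget: 41/45 (slack 4)
production: 41/41 (binding)
design: 116/116 (binding)
airtime: 107/127 (slack 20)
By complementary slackness, a constraint with positive slack has shadow price 0 → airtime, budget.

airtime, budget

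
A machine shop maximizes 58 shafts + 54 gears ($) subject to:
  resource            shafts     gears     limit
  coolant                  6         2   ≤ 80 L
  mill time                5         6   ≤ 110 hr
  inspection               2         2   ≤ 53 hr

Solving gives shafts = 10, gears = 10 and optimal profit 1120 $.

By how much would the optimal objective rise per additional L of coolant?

Binding: coolant and mill time. Non-binding: inspection (13 unused).
By complementary slackness, y = 0 for the non-binding constraint.
From A_Bᵀ y = c: 6·y_coolant + 5·y_mill time = 58; 2·y_coolant + 6·y_mill time = 54.
Solving: y_coolant = 3, y_mill time = 8.
Shadow price of coolant = 3.

3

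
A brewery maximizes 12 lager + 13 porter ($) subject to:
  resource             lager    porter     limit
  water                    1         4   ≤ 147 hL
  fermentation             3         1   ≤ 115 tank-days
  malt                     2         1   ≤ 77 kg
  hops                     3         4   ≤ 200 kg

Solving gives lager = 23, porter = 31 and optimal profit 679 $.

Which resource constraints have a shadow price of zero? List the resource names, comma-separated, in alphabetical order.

water: 147/147 (binding)
fermentation: 100/115 (slack 15)
malt: 77/77 (binding)
hops: 193/200 (slack 7)
By complementary slackness, a constraint with positive slack has shadow price 0 → fermentation, hops.

fermentation, hops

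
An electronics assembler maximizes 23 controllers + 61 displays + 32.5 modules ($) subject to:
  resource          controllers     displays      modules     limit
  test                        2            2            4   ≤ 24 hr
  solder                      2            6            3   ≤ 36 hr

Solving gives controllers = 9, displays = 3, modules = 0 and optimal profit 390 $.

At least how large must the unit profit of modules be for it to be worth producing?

Check each constraint at x*: test 24/24 (tight); solder 36/36 (tight).
Dual feasibility on the basic columns requires 2·y_test + 2·y_solder = 23, 2·y_test + 6·y_solder = 61.
→ y_test = 2 and y_solder = 9.5.
modules enters the basis when its profit ≥ yᵀa₃ = 2·4 + 9.5·3 = 36.5.

36.5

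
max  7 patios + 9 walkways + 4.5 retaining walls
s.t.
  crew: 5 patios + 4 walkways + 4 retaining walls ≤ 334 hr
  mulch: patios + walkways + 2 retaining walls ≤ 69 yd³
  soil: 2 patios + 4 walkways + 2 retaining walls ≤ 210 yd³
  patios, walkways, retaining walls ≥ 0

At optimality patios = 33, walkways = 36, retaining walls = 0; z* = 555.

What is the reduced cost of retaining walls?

At the optimum: crew uses 309 of 334 (slack = 25); mulch uses 69 of 69 (binding); soil uses 210 of 210 (binding).
Since crew is not tight, its dual is 0.
From A_Bᵀ y = c: 1·y_mulch + 2·y_soil = 7; 1·y_mulch + 4·y_soil = 9.
Solving: y_mulch = 5, y_soil = 1.
Reduced cost of retaining walls: c₃ − yᵀa₃ = 4.5 − (5·2 + 1·2) = 4.5 − 12 = -7.5.

-7.5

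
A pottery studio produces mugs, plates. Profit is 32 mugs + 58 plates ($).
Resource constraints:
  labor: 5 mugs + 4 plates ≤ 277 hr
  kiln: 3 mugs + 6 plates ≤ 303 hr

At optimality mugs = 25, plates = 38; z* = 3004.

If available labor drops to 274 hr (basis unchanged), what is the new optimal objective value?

Both labor and kiln are binding at x*.
Dual feasibility on the basic columns requires 5·y_labor + 3·y_kiln = 32, 4·y_labor + 6·y_kiln = 58.
Solving: y_labor = 1, y_kiln = 9.
Δz = y_labor·Δb = 1 × (-3) = -3, so new z* = 3004 − 3 = 3001.

3001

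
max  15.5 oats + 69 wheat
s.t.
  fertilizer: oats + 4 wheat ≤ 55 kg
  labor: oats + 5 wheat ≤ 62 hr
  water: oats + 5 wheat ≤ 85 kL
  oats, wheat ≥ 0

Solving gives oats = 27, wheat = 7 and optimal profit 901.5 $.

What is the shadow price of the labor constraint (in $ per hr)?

7

At the optimum: fertilizer uses 55 of 55 (binding); labor uses 62 of 62 (binding); water uses 62 of 85 (slack = 23).
Since water is not tight, its dual is 0.
From A_Bᵀ y = c: 1·y_fertilizer + 1·y_labor = 15.5; 4·y_fertilizer + 5·y_labor = 69.
This yields shadow prices y_fertilizer = 8.5, y_labor = 7.
Shadow price of labor = 7.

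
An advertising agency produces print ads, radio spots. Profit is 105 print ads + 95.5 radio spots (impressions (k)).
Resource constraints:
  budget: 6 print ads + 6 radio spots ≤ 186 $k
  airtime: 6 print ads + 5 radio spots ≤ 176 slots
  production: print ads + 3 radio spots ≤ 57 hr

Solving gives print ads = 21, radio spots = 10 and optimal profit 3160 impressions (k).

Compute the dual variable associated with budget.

8

Binding: budget and airtime. Non-binding: production (6 unused).
Slack constraints have shadow price 0 (complementary slackness).
Dual feasibility on the basic columns requires 6·y_budget + 6·y_airtime = 105, 6·y_budget + 5·y_airtime = 95.5.
Solving: y_budget = 8, y_airtime = 9.5.
Shadow price of budget = 8.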